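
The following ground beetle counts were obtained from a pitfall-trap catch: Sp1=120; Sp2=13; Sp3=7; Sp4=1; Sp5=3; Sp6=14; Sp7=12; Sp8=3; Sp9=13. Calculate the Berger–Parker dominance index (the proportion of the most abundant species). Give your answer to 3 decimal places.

0.645

Total N = 120+13+7+1+3+14+12+3+13 = 186, so the proportions are 0.64516, 0.06989, 0.03763, 0.00538, 0.01613, 0.07527, 0.06452, 0.01613, 0.06989 (working shown to 5 dp, full precision carried).
The largest proportion is 0.64516, i.e. d = 0.645 to 3 decimal places.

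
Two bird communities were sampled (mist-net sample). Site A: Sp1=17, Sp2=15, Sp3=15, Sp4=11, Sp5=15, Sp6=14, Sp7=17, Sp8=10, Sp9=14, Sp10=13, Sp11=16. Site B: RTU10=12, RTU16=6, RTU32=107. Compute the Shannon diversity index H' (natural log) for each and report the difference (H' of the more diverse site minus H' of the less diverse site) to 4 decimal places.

Site A: N=157, proportions 0.10828, 0.095541, 0.095541, 0.070064, 0.095541, 0.089172, 0.10828, 0.063694, 0.089172, 0.082803, 0.101911, giving H' = 2.386223 (working shown to 6 dp, full precision carried).
Site B: N=125, proportions 0.096, 0.048, 0.856, giving H' = 0.503817.
Difference = |2.386223 − 0.503817| = 1.882406, i.e. 1.8824 to 4 decimal places.

1.8824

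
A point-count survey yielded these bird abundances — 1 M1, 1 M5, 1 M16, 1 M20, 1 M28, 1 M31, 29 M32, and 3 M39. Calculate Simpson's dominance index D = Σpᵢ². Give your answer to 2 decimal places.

0.59

Total N = 1+1+1+1+1+1+29+3 = 38, so the proportions are 0.0263, 0.0263, 0.0263, 0.0263, 0.0263, 0.0263, 0.7632, 0.0789 (working shown to 4 dp, full precision carried).
D = 0.0263² + 0.0263² + 0.0263² + 0.0263² + 0.0263² + 0.0263² + 0.7632² + 0.0789² = 0.0007 + 0.0007 + 0.0007 + 0.0007 + 0.0007 + 0.0007 + 0.5824 + 0.0062 = 0.5928.
To 2 decimal places, D = 0.59.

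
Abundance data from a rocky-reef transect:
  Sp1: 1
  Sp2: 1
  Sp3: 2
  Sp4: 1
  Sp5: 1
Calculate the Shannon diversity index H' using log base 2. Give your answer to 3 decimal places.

2.252

Total N = 1+1+2+1+1 = 6, so the proportions are 0.16667, 0.16667, 0.33333, 0.16667, 0.16667 (working shown to 5 dp, full precision carried).
Each pᵢ log₂ pᵢ term: 0.16667×(-2.58496)=-0.43083, 0.16667×(-2.58496)=-0.43083, 0.33333×(-1.58496)=-0.52832, 0.16667×(-2.58496)=-0.43083, 0.16667×(-2.58496)=-0.43083.
Sum = -2.25163, so H' = 2.252.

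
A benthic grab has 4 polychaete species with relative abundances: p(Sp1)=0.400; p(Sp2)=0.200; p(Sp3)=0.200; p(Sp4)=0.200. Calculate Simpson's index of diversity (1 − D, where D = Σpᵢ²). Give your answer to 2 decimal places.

D = 0.4² + 0.2² + 0.2² + 0.2² = 0.1600 + 0.0400 + 0.0400 + 0.0400 = 0.2800 (working shown to 4 dp, full precision carried).
So 1 − D = 0.7200, i.e. 0.72 to 2 decimal places.

0.72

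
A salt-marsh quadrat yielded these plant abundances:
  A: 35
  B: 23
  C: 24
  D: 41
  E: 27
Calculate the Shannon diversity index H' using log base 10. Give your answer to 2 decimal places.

Total N = 35+23+24+41+27 = 150, so the proportions are 0.2333, 0.1533, 0.16, 0.2733, 0.18 (working shown to 4 dp, full precision carried).
Each pᵢ log₁₀ pᵢ term: 0.2333×(-0.6320)=-0.1475, 0.1533×(-0.8144)=-0.1249, 0.16×(-0.7959)=-0.1273, 0.2733×(-0.5633)=-0.1540, 0.18×(-0.7447)=-0.1341.
Sum = -0.6877, so H' = 0.69.

0.69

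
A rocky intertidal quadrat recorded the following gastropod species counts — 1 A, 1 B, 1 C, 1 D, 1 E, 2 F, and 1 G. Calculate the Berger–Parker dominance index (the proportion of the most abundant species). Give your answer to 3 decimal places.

Total N = 1+1+1+1+1+2+1 = 8, so the proportions are 0.125, 0.125, 0.125, 0.125, 0.125, 0.25, 0.125 (working shown to 5 dp, full precision carried).
The largest proportion is 0.25, i.e. d = 0.250 to 3 decimal places.

0.250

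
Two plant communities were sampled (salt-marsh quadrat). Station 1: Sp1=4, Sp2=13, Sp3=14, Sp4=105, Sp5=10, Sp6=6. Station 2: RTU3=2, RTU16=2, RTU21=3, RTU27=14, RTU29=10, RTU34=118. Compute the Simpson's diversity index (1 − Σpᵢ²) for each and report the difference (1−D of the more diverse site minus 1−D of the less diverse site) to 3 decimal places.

Station 1: N=152, proportions 0.02632, 0.08553, 0.09211, 0.69079, 0.06579, 0.03947, giving 1−D = 0.50043 (working shown to 5 dp, full precision carried).
Station 2: N=149, proportions 0.01342, 0.01342, 0.02013, 0.09396, 0.06711, 0.79195, giving 1−D = 0.35872.
Difference = |0.50043 − 0.35872| = 0.14171, i.e. 0.142 to 3 decimal places.

0.142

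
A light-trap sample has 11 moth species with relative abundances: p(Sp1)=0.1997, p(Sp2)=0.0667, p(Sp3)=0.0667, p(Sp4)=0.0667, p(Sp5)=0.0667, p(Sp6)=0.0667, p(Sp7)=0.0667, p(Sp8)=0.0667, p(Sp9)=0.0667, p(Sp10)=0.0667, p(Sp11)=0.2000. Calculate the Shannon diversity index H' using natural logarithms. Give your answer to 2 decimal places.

Each pᵢ ln pᵢ term (working shown to 4 dp, full precision carried): 0.1997×(-1.6109)=-0.3217, 0.0667×(-2.7076)=-0.1806, 0.0667×(-2.7076)=-0.1806, 0.0667×(-2.7076)=-0.1806, 0.0667×(-2.7076)=-0.1806, 0.0667×(-2.7076)=-0.1806, 0.0667×(-2.7076)=-0.1806, 0.0667×(-2.7076)=-0.1806, 0.0667×(-2.7076)=-0.1806, 0.0667×(-2.7076)=-0.1806, 0.2×(-1.6094)=-0.3219.
Sum = -2.2689, so H' = 2.27.

2.27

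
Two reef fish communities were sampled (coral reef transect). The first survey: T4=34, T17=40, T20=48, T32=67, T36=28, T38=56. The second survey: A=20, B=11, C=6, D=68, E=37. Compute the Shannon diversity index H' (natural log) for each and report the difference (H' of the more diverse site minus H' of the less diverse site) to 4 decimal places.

0.4388

The first survey: N=273, proportions 0.124542, 0.14652, 0.175824, 0.245421, 0.102564, 0.205128, giving H' = 1.749747 (working shown to 6 dp, full precision carried).
The second survey: N=142, proportions 0.140845, 0.077465, 0.042254, 0.478873, 0.260563, giving H' = 1.310950.
Difference = |1.749747 − 1.310950| = 0.438797, i.e. 0.4388 to 4 decimal places.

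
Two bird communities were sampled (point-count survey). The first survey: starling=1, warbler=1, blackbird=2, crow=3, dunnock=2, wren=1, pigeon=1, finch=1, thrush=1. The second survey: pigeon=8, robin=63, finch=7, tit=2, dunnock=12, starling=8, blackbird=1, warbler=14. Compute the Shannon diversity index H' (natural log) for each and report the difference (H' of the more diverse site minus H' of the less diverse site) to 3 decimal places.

The first survey: N=13, proportions 0.07692, 0.07692, 0.15385, 0.23077, 0.15385, 0.07692, 0.07692, 0.07692, 0.07692, giving H' = 2.09815 (working shown to 5 dp, full precision carried).
The second survey: N=115, proportions 0.06957, 0.54783, 0.06087, 0.01739, 0.10435, 0.06957, 0.0087, 0.12174, giving H' = 1.47483.
Difference = |2.09815 − 1.47483| = 0.62332, i.e. 0.623 to 3 decimal places.

0.623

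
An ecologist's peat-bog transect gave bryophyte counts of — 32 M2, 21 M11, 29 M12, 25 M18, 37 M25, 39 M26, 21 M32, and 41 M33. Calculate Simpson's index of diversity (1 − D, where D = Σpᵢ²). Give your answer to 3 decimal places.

0.868

Total N = 32+21+29+25+37+39+21+41 = 245, so the proportions are 0.13061, 0.08571, 0.11837, 0.10204, 0.15102, 0.15918, 0.08571, 0.16735 (working shown to 5 dp, full precision carried).
D = 0.13061² + 0.08571² + 0.11837² + 0.10204² + 0.15102² + 0.15918² + 0.08571² + 0.16735² = 0.01706 + 0.00735 + 0.01401 + 0.01041 + 0.02281 + 0.02534 + 0.00735 + 0.02800 = 0.13233.
So 1 − D = 0.86767, i.e. 0.868 to 3 decimal places.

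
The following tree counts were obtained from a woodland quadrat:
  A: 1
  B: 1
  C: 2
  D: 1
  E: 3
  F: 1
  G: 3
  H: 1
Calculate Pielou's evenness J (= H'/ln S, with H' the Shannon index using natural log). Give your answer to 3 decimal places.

Total N = 1+1+2+1+3+1+3+1 = 13, so the proportions are 0.07692, 0.07692, 0.15385, 0.07692, 0.23077, 0.07692, 0.23077, 0.07692 (working shown to 5 dp, full precision carried).
H' = −Σ pᵢ ln pᵢ = −((-0.19730) + (-0.19730) + (-0.28797) + (-0.19730) + (-0.33839) + (-0.19730) + (-0.33839) + (-0.19730)) = 1.95126.
With S = 8 species, ln S = 2.07944, so J = 1.95126/2.07944 = 0.93836, i.e. 0.938 to 3 decimal places.

0.938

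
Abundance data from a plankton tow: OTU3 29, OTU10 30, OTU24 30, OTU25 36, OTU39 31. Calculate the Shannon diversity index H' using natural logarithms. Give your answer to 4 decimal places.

Total N = 29+30+30+36+31 = 156, so the proportions are 0.185897, 0.192308, 0.192308, 0.230769, 0.198718 (working shown to 6 dp, full precision carried).
Each pᵢ ln pᵢ term: 0.185897×(-1.682560)=-0.312784, 0.192308×(-1.648659)=-0.317050, 0.192308×(-1.648659)=-0.317050, 0.230769×(-1.466337)=-0.338385, 0.198718×(-1.615869)=-0.321102.
Sum = -1.606371, so H' = 1.6064.

1.6064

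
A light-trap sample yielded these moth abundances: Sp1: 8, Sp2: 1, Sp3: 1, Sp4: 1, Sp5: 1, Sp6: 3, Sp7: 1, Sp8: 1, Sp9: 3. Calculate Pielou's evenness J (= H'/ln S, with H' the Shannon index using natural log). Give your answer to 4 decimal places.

0.8349

Total N = 8+1+1+1+1+3+1+1+3 = 20, so the proportions are 0.4, 0.05, 0.05, 0.05, 0.05, 0.15, 0.05, 0.05, 0.15 (working shown to 6 dp, full precision carried).
H' = −Σ pᵢ ln pᵢ = −((-0.366516) + (-0.149787) + (-0.149787) + (-0.149787) + (-0.149787) + (-0.284568) + (-0.149787) + (-0.149787) + (-0.284568)) = 1.834372.
With S = 9 species, ln S = 2.197225, so J = 1.834372/2.197225 = 0.834859, i.e. 0.8349 to 4 decimal places.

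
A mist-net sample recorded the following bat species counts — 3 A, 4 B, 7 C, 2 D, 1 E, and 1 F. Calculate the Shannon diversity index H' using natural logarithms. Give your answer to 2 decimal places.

1.57

Total N = 3+4+7+2+1+1 = 18, so the proportions are 0.1667, 0.2222, 0.3889, 0.1111, 0.0556, 0.0556 (working shown to 4 dp, full precision carried).
Each pᵢ ln pᵢ term: 0.1667×(-1.7918)=-0.2986, 0.2222×(-1.5041)=-0.3342, 0.3889×(-0.9445)=-0.3673, 0.1111×(-2.1972)=-0.2441, 0.0556×(-2.8904)=-0.1606, 0.0556×(-2.8904)=-0.1606.
Sum = -1.5654, so H' = 1.57.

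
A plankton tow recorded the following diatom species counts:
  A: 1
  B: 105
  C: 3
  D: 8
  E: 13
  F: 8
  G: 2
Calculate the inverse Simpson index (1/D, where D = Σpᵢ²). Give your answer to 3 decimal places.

Total N = 1+105+3+8+13+8+2 = 140, so the proportions are 0.007143, 0.75, 0.021429, 0.057143, 0.092857, 0.057143, 0.014286 (working shown to 6 dp, full precision carried).
D = 0.007143² + 0.75² + 0.021429² + 0.057143² + 0.092857² + 0.057143² + 0.014286² = 0.000051 + 0.562500 + 0.000459 + 0.003265 + 0.008622 + 0.003265 + 0.000204 = 0.578367.
So 1/D = 1.72900, i.e. 1.729 to 3 decimal places.

1.729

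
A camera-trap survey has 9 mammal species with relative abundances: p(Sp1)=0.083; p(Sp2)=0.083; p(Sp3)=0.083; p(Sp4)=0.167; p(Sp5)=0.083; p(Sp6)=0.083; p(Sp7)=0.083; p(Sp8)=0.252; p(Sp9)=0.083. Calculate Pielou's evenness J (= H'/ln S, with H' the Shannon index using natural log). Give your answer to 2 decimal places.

H' = −Σ pᵢ ln pᵢ = −((-0.2066) + (-0.2066) + (-0.2066) + (-0.2989) + (-0.2066) + (-0.2066) + (-0.2066) + (-0.3473) + (-0.2066)) = 2.0923 (working shown to 4 dp, full precision carried).
With S = 9 species, ln S = 2.1972, so J = 2.0923/2.1972 = 0.9522, i.e. 0.95 to 2 decimal places.

0.95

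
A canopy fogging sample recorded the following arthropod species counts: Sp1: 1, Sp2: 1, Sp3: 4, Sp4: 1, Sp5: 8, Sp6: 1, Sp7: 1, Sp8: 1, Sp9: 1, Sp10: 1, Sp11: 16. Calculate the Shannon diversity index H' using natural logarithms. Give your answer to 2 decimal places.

1.74

Total N = 1+1+4+1+8+1+1+1+1+1+16 = 36, so the proportions are 0.02778, 0.02778, 0.11111, 0.02778, 0.22222, 0.02778, 0.02778, 0.02778, 0.02778, 0.02778, 0.44444 (working shown to 5 dp, full precision carried).
Each pᵢ ln pᵢ term: 0.02778×(-3.58352)=-0.09954, 0.02778×(-3.58352)=-0.09954, 0.11111×(-2.19722)=-0.24414, 0.02778×(-3.58352)=-0.09954, 0.22222×(-1.50408)=-0.33424, 0.02778×(-3.58352)=-0.09954, 0.02778×(-3.58352)=-0.09954, 0.02778×(-3.58352)=-0.09954, 0.02778×(-3.58352)=-0.09954, 0.02778×(-3.58352)=-0.09954, 0.44444×(-0.81093)=-0.36041.
Sum = -1.73513, so H' = 1.74.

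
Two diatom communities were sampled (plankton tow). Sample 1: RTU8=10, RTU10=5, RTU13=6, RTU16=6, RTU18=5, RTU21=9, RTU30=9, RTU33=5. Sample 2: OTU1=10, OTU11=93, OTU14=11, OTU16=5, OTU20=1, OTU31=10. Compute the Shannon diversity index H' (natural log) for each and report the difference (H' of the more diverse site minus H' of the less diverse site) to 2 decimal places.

Sample 1: N=55, proportions 0.1818, 0.0909, 0.1091, 0.1091, 0.0909, 0.1636, 0.1636, 0.0909, giving H' = 2.0397 (working shown to 4 dp, full precision carried).
Sample 2: N=130, proportions 0.0769, 0.7154, 0.0846, 0.0385, 0.0077, 0.0769, giving H' = 1.0059.
Difference = |2.0397 − 1.0059| = 1.0338, i.e. 1.03 to 2 decimal places.

1.03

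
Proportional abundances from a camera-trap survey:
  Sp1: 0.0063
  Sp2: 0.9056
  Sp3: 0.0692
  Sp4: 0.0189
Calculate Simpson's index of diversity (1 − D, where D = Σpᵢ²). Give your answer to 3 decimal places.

D = 0.0063² + 0.9056² + 0.0692² + 0.0189² = 0.00004 + 0.82011 + 0.00479 + 0.00036 = 0.82530 (working shown to 5 dp, full precision carried).
So 1 − D = 0.17470, i.e. 0.175 to 3 decimal places.

0.175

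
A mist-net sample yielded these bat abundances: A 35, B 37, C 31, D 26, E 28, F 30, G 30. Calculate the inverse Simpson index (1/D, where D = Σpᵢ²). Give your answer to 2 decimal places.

6.91

Total N = 35+37+31+26+28+30+30 = 217, so the proportions are 0.16129, 0.170507, 0.142857, 0.119816, 0.129032, 0.138249, 0.138249 (working shown to 6 dp, full precision carried).
D = 0.16129² + 0.170507² + 0.142857² + 0.119816² + 0.129032² + 0.138249² + 0.138249² = 0.026015 + 0.029073 + 0.020408 + 0.014356 + 0.016649 + 0.019113 + 0.019113 = 0.144726.
So 1/D = 6.9096, i.e. 6.91 to 2 decimal places.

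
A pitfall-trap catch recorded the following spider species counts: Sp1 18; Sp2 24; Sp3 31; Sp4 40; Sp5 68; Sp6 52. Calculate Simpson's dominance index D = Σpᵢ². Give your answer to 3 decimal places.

0.199

Total N = 18+24+31+40+68+52 = 233, so the proportions are 0.07725, 0.103, 0.13305, 0.17167, 0.29185, 0.22318 (working shown to 5 dp, full precision carried).
D = 0.07725² + 0.103² + 0.13305² + 0.17167² + 0.29185² + 0.22318² = 0.00597 + 0.01061 + 0.01770 + 0.02947 + 0.08517 + 0.04981 = 0.19873.
To 3 decimal places, D = 0.199.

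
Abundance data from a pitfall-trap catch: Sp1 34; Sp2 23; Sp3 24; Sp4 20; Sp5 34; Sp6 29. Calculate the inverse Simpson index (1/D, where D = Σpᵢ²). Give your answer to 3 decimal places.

5.774

Total N = 34+23+24+20+34+29 = 164, so the proportions are 0.2073171, 0.1402439, 0.1463415, 0.1219512, 0.2073171, 0.1768293 (working shown to 7 dp, full precision carried).
D = 0.2073171² + 0.1402439² + 0.1463415² + 0.1219512² + 0.2073171² + 0.1768293² = 0.0429804 + 0.0196684 + 0.0214158 + 0.0148721 + 0.0429804 + 0.0312686 = 0.1731856.
So 1/D = 5.77415, i.e. 5.774 to 3 decimal places.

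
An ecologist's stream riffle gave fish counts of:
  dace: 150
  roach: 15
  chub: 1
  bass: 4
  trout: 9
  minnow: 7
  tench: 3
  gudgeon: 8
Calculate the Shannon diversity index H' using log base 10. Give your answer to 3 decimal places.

0.418

Total N = 150+15+1+4+9+7+3+8 = 197, so the proportions are 0.76142, 0.07614, 0.00508, 0.0203, 0.04569, 0.03553, 0.01523, 0.04061 (working shown to 5 dp, full precision carried).
Each pᵢ log₁₀ pᵢ term: 0.76142×(-0.11837)=-0.09013, 0.07614×(-1.11837)=-0.08516, 0.00508×(-2.29447)=-0.01165, 0.0203×(-1.69241)=-0.03436, 0.04569×(-1.34022)=-0.06123, 0.03553×(-1.44937)=-0.05150, 0.01523×(-1.81734)=-0.02768, 0.04061×(-1.39138)=-0.05650.
Sum = -0.41821, so H' = 0.418.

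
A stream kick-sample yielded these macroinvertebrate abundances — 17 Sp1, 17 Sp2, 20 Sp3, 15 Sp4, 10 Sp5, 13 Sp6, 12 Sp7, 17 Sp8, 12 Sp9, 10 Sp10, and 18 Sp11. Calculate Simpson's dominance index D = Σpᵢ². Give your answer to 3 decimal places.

0.095

Total N = 17+17+20+15+10+13+12+17+12+10+18 = 161, so the proportions are 0.10559, 0.10559, 0.12422, 0.09317, 0.06211, 0.08075, 0.07453, 0.10559, 0.07453, 0.06211, 0.1118 (working shown to 5 dp, full precision carried).
D = 0.10559² + 0.10559² + 0.12422² + 0.09317² + 0.06211² + 0.08075² + 0.07453² + 0.10559² + 0.07453² + 0.06211² + 0.1118² = 0.01115 + 0.01115 + 0.01543 + 0.00868 + 0.00386 + 0.00652 + 0.00556 + 0.01115 + 0.00556 + 0.00386 + 0.01250 = 0.09541.
To 3 decimal places, D = 0.095.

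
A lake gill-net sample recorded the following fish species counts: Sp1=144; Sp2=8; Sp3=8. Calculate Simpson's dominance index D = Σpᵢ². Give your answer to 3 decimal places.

0.815

Total N = 144+8+8 = 160, so the proportions are 0.9, 0.05, 0.05 (working shown to 5 dp, full precision carried).
D = 0.9² + 0.05² + 0.05² = 0.81000 + 0.00250 + 0.00250 = 0.81500.
To 3 decimal places, D = 0.815.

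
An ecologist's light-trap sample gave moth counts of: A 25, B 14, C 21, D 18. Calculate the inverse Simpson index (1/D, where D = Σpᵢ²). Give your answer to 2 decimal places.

Total N = 25+14+21+18 = 78, so the proportions are 0.320513, 0.179487, 0.269231, 0.230769 (working shown to 6 dp, full precision carried).
D = 0.320513² + 0.179487² + 0.269231² + 0.230769² = 0.102728 + 0.032216 + 0.072485 + 0.053254 = 0.260684.
So 1/D = 3.8361, i.e. 3.84 to 2 decimal places.

3.84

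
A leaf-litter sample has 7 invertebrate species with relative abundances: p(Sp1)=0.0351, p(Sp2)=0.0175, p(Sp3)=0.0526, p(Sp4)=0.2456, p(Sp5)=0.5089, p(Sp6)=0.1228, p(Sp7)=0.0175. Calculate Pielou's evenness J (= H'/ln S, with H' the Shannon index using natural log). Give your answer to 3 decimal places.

0.699

H' = −Σ pᵢ ln pᵢ = −((-0.11757) + (-0.07080) + (-0.15491) + (-0.34483) + (-0.34376) + (-0.25754) + (-0.07080)) = 1.36021 (working shown to 5 dp, full precision carried).
With S = 7 species, ln S = 1.94591, so J = 1.36021/1.94591 = 0.69901, i.e. 0.699 to 3 decimal places.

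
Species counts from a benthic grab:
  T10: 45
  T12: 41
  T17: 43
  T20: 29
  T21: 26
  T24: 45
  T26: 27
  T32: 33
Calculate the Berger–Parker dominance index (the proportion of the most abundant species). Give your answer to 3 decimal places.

Total N = 45+41+43+29+26+45+27+33 = 289, so the proportions are 0.15571, 0.14187, 0.14879, 0.10035, 0.08997, 0.15571, 0.09343, 0.11419 (working shown to 5 dp, full precision carried).
The largest proportion is 0.15571, i.e. d = 0.156 to 3 decimal places.

0.156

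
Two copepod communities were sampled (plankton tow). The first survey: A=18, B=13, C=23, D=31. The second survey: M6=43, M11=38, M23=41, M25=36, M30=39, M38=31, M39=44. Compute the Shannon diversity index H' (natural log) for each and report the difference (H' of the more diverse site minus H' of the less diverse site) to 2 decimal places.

The first survey: N=85, proportions 0.21176, 0.15294, 0.27059, 0.36471, giving H' = 1.33746 (working shown to 5 dp, full precision carried).
The second survey: N=272, proportions 0.15809, 0.13971, 0.15074, 0.13235, 0.14338, 0.11397, 0.16176, giving H' = 1.94014.
Difference = |1.33746 − 1.94014| = 0.60268, i.e. 0.60 to 2 decimal places.

0.60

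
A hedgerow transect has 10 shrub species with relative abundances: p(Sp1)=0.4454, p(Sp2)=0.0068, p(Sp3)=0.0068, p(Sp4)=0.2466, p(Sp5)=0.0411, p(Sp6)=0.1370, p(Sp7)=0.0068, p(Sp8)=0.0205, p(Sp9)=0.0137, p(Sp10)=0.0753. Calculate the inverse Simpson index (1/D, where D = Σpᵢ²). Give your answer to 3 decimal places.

3.496

D = 0.4454² + 0.0068² + 0.0068² + 0.2466² + 0.0411² + 0.137² + 0.0068² + 0.0205² + 0.0137² + 0.0753² = 0.1983812 + 0.0000462 + 0.0000462 + 0.0608116 + 0.0016892 + 0.0187690 + 0.0000462 + 0.0004203 + 0.0001877 + 0.0056701 = 0.2860677 (working shown to 7 dp, full precision carried).
So 1/D = 3.49568, i.e. 3.496 to 3 decimal places.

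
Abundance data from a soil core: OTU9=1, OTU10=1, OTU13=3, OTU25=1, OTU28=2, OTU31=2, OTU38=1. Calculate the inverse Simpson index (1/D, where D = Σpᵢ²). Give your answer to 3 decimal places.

5.762

Total N = 1+1+3+1+2+2+1 = 11, so the proportions are 0.0909091, 0.0909091, 0.2727273, 0.0909091, 0.1818182, 0.1818182, 0.0909091 (working shown to 7 dp, full precision carried).
D = 0.0909091² + 0.0909091² + 0.2727273² + 0.0909091² + 0.1818182² + 0.1818182² + 0.0909091² = 0.0082645 + 0.0082645 + 0.0743802 + 0.0082645 + 0.0330579 + 0.0330579 + 0.0082645 = 0.1735537.
So 1/D = 5.76190, i.e. 5.762 to 3 decimal places.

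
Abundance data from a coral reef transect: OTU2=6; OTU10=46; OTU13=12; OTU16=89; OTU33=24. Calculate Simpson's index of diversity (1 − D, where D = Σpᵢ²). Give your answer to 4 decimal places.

0.6555

Total N = 6+46+12+89+24 = 177, so the proportions are 0.033898, 0.259887, 0.067797, 0.502825, 0.135593 (working shown to 6 dp, full precision carried).
D = 0.033898² + 0.259887² + 0.067797² + 0.502825² + 0.135593² = 0.001149 + 0.067541 + 0.004596 + 0.252833 + 0.018386 = 0.344505.
So 1 − D = 0.655495, i.e. 0.6555 to 4 decimal places.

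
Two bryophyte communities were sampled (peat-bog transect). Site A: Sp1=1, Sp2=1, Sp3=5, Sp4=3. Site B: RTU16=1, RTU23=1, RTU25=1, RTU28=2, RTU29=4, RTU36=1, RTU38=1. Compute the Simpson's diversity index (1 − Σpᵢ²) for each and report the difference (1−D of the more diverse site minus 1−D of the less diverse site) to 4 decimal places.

0.1534

Site A: N=10, proportions 0.1, 0.1, 0.5, 0.3, giving 1−D = 0.640000 (working shown to 6 dp, full precision carried).
Site B: N=11, proportions 0.090909, 0.090909, 0.090909, 0.181818, 0.363636, 0.090909, 0.090909, giving 1−D = 0.793388.
Difference = |0.640000 − 0.793388| = 0.153388, i.e. 0.1534 to 4 decimal places.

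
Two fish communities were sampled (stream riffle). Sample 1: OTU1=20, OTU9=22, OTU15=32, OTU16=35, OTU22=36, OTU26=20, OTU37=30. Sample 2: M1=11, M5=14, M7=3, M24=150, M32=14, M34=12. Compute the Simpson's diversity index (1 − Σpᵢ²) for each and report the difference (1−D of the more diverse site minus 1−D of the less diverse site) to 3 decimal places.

Sample 1: N=195, proportions 0.10256, 0.11282, 0.1641, 0.17949, 0.18462, 0.10256, 0.15385, giving 1−D = 0.84934 (working shown to 5 dp, full precision carried).
Sample 2: N=204, proportions 0.05392, 0.06863, 0.01471, 0.73529, 0.06863, 0.05882, giving 1−D = 0.44334.
Difference = |0.84934 − 0.44334| = 0.40600, i.e. 0.406 to 3 decimal places.

0.406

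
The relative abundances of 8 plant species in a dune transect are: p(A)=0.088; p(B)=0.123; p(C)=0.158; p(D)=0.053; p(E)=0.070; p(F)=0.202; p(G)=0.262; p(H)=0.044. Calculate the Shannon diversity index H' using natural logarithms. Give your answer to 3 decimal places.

Each pᵢ ln pᵢ term (working shown to 5 dp, full precision carried): 0.088×(-2.43042)=-0.21388, 0.123×(-2.09557)=-0.25776, 0.158×(-1.84516)=-0.29154, 0.053×(-2.93746)=-0.15569, 0.07×(-2.65926)=-0.18615, 0.202×(-1.59949)=-0.32310, 0.262×(-1.33941)=-0.35093, 0.044×(-3.12357)=-0.13744.
Sum = -1.91646, so H' = 1.916.

1.916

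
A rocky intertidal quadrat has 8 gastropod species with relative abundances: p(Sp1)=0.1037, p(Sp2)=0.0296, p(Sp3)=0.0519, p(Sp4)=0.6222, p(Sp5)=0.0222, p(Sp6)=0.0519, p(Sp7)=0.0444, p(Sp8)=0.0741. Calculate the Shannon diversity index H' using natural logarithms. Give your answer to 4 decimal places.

Each pᵢ ln pᵢ term (working shown to 6 dp, full precision carried): 0.1037×(-2.266253)=-0.235010, 0.0296×(-3.519981)=-0.104191, 0.0519×(-2.958436)=-0.153543, 0.6222×(-0.474494)=-0.295230, 0.0222×(-3.807663)=-0.084530, 0.0519×(-2.958436)=-0.153543, 0.0444×(-3.114516)=-0.138285, 0.0741×(-2.602340)=-0.192833.
Sum = -1.357166, so H' = 1.3572.

1.3572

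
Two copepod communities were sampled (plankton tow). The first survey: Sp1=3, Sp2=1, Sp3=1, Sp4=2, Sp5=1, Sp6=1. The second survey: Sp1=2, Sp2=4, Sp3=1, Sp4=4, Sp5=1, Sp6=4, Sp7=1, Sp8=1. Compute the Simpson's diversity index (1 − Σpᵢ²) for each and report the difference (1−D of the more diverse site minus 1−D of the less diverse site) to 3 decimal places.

The first survey: N=9, proportions 0.33333, 0.11111, 0.11111, 0.22222, 0.11111, 0.11111, giving 1−D = 0.79012 (working shown to 5 dp, full precision carried).
The second survey: N=18, proportions 0.11111, 0.22222, 0.05556, 0.22222, 0.05556, 0.22222, 0.05556, 0.05556, giving 1−D = 0.82716.
Difference = |0.79012 − 0.82716| = 0.03704, i.e. 0.037 to 3 decimal places.

0.037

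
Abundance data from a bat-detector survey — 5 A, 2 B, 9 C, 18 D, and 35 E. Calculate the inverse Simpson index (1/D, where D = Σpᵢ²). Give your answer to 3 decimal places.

Total N = 5+2+9+18+35 = 69, so the proportions are 0.072464, 0.028986, 0.130435, 0.26087, 0.507246 (working shown to 6 dp, full precision carried).
D = 0.072464² + 0.028986² + 0.130435² + 0.26087² + 0.507246² = 0.005251 + 0.000840 + 0.017013 + 0.068053 + 0.257299 = 0.348456.
So 1/D = 2.86980, i.e. 2.870 to 3 decimal places.

2.870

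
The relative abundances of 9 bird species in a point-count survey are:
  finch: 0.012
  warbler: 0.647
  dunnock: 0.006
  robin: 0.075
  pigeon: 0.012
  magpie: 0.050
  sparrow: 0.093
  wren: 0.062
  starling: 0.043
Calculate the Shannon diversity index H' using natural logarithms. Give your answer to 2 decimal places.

Each pᵢ ln pᵢ term (working shown to 4 dp, full precision carried): 0.012×(-4.4228)=-0.0531, 0.647×(-0.4354)=-0.2817, 0.006×(-5.1160)=-0.0307, 0.075×(-2.5903)=-0.1943, 0.012×(-4.4228)=-0.0531, 0.05×(-2.9957)=-0.1498, 0.093×(-2.3752)=-0.2209, 0.062×(-2.7806)=-0.1724, 0.043×(-3.1466)=-0.1353.
Sum = -1.2912, so H' = 1.29.

1.29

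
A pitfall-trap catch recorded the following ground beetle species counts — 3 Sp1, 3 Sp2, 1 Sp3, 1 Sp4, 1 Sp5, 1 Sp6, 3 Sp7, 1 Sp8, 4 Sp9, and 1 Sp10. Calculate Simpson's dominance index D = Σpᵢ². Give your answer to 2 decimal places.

Total N = 3+3+1+1+1+1+3+1+4+1 = 19, so the proportions are 0.1579, 0.1579, 0.0526, 0.0526, 0.0526, 0.0526, 0.1579, 0.0526, 0.2105, 0.0526 (working shown to 4 dp, full precision carried).
D = 0.1579² + 0.1579² + 0.0526² + 0.0526² + 0.0526² + 0.0526² + 0.1579² + 0.0526² + 0.2105² + 0.0526² = 0.0249 + 0.0249 + 0.0028 + 0.0028 + 0.0028 + 0.0028 + 0.0249 + 0.0028 + 0.0443 + 0.0028 = 0.1357.
To 2 decimal places, D = 0.14.

0.14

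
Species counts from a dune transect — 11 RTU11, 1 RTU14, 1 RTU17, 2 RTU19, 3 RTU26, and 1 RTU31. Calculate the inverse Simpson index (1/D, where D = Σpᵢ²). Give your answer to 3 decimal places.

2.635

Total N = 11+1+1+2+3+1 = 19, so the proportions are 0.578947, 0.052632, 0.052632, 0.105263, 0.157895, 0.052632 (working shown to 6 dp, full precision carried).
D = 0.578947² + 0.052632² + 0.052632² + 0.105263² + 0.157895² + 0.052632² = 0.335180 + 0.002770 + 0.002770 + 0.011080 + 0.024931 + 0.002770 = 0.379501.
So 1/D = 2.63504, i.e. 2.635 to 3 decimal places.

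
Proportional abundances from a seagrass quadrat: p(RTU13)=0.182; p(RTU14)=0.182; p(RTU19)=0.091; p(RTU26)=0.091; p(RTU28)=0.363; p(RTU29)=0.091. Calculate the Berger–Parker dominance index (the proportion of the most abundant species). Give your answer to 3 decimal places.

The largest proportion is 0.363, i.e. d = 0.363 to 3 decimal places.

0.363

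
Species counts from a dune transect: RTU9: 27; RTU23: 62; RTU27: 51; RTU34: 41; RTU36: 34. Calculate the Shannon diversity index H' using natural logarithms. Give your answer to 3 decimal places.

1.568

Total N = 27+62+51+41+34 = 215, so the proportions are 0.12558, 0.28837, 0.23721, 0.1907, 0.15814 (working shown to 5 dp, full precision carried).
Each pᵢ ln pᵢ term: 0.12558×(-2.07480)=-0.26056, 0.28837×(-1.24350)=-0.35859, 0.23721×(-1.43881)=-0.34130, 0.1907×(-1.65707)=-0.31600, 0.15814×(-1.84428)=-0.29165.
Sum = -1.56810, so H' = 1.568.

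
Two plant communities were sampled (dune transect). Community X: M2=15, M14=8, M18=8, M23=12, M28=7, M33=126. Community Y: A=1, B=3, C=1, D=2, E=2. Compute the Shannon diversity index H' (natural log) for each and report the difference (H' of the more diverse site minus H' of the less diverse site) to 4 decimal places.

0.4815

Community X: N=176, proportions 0.085227, 0.045455, 0.045455, 0.068182, 0.039773, 0.715909, giving H' = 1.041486 (working shown to 6 dp, full precision carried).
Community Y: N=9, proportions 0.111111, 0.333333, 0.111111, 0.222222, 0.222222, giving H' = 1.522955.
Difference = |1.041486 − 1.522955| = 0.481469, i.e. 0.4815 to 4 decimal places.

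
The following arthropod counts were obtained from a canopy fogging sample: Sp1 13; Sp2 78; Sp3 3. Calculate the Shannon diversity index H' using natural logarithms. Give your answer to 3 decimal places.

Total N = 13+78+3 = 94, so the proportions are 0.1383, 0.82979, 0.03191 (working shown to 5 dp, full precision carried).
Each pᵢ ln pᵢ term: 0.1383×(-1.97835)=-0.27360, 0.82979×(-0.18659)=-0.15483, 0.03191×(-3.44468)=-0.10994.
Sum = -0.53836, so H' = 0.538.

0.538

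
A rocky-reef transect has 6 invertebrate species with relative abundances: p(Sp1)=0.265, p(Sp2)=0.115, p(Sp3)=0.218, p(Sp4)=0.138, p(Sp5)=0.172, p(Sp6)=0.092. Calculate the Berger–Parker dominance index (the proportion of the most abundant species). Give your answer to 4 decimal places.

The largest proportion is 0.265, i.e. d = 0.2650 to 4 decimal places.

0.2650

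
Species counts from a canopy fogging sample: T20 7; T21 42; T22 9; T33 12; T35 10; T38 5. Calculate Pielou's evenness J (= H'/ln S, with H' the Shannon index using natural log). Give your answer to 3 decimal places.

0.830

Total N = 7+42+9+12+10+5 = 85, so the proportions are 0.08235, 0.49412, 0.10588, 0.14118, 0.11765, 0.05882 (working shown to 5 dp, full precision carried).
H' = −Σ pᵢ ln pᵢ = −((-0.20561) + (-0.34834) + (-0.23775) + (-0.27639) + (-0.25177) + (-0.16666)) = 1.48653.
With S = 6 species, ln S = 1.79176, so J = 1.48653/1.79176 = 0.82965, i.e. 0.830 to 3 decimal places.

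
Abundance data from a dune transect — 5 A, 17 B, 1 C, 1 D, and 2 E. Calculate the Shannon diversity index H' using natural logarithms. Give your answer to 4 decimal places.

Total N = 5+17+1+1+2 = 26, so the proportions are 0.192308, 0.653846, 0.038462, 0.038462, 0.076923 (working shown to 6 dp, full precision carried).
Each pᵢ ln pᵢ term: 0.192308×(-1.648659)=-0.317050, 0.653846×(-0.424883)=-0.277808, 0.038462×(-3.258097)=-0.125311, 0.038462×(-3.258097)=-0.125311, 0.076923×(-2.564949)=-0.197304.
Sum = -1.042785, so H' = 1.0428.

1.0428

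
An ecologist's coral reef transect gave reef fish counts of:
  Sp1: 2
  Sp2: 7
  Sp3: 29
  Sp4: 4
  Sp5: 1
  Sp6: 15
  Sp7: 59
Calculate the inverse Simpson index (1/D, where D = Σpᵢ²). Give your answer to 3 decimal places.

2.965

Total N = 2+7+29+4+1+15+59 = 117, so the proportions are 0.017094, 0.059829, 0.247863, 0.034188, 0.008547, 0.128205, 0.504274 (working shown to 6 dp, full precision carried).
D = 0.017094² + 0.059829² + 0.247863² + 0.034188² + 0.008547² + 0.128205² + 0.504274² = 0.000292 + 0.003580 + 0.061436 + 0.001169 + 0.000073 + 0.016437 + 0.254292 = 0.337278.
So 1/D = 2.96491, i.e. 2.965 to 3 decimal places.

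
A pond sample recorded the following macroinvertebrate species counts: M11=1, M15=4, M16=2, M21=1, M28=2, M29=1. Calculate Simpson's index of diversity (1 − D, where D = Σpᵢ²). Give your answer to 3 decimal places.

0.777

Total N = 1+4+2+1+2+1 = 11, so the proportions are 0.09091, 0.36364, 0.18182, 0.09091, 0.18182, 0.09091 (working shown to 5 dp, full precision carried).
D = 0.09091² + 0.36364² + 0.18182² + 0.09091² + 0.18182² + 0.09091² = 0.00826 + 0.13223 + 0.03306 + 0.00826 + 0.03306 + 0.00826 = 0.22314.
So 1 − D = 0.77686, i.e. 0.777 to 3 decimal places.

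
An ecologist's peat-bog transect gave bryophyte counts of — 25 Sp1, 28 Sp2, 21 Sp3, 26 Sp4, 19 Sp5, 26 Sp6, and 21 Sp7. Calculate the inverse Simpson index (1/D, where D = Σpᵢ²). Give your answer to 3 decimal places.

6.882

Total N = 25+28+21+26+19+26+21 = 166, so the proportions are 0.1506024, 0.1686747, 0.126506, 0.1566265, 0.1144578, 0.1566265, 0.126506 (working shown to 7 dp, full precision carried).
D = 0.1506024² + 0.1686747² + 0.126506² + 0.1566265² + 0.1144578² + 0.1566265² + 0.126506² = 0.0226811 + 0.0284512 + 0.0160038 + 0.0245319 + 0.0131006 + 0.0245319 + 0.0160038 = 0.1453041.
So 1/D = 6.88212, i.e. 6.882 to 3 decimal places.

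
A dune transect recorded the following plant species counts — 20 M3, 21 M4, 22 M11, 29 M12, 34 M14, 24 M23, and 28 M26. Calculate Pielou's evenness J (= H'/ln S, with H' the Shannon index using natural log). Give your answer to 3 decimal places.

0.991

Total N = 20+21+22+29+34+24+28 = 178, so the proportions are 0.11236, 0.11798, 0.1236, 0.16292, 0.19101, 0.13483, 0.1573 (working shown to 5 dp, full precision carried).
H' = −Σ pᵢ ln pᵢ = −((-0.24562) + (-0.25215) + (-0.25841) + (-0.29562) + (-0.31620) + (-0.27017) + (-0.29095)) = 1.92911.
With S = 7 species, ln S = 1.94591, so J = 1.92911/1.94591 = 0.99137, i.e. 0.991 to 3 decimal places.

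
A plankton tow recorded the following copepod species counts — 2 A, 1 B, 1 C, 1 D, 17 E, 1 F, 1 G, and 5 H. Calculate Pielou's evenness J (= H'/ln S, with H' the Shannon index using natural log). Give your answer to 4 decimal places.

0.6642

Total N = 2+1+1+1+17+1+1+5 = 29, so the proportions are 0.068966, 0.034483, 0.034483, 0.034483, 0.586207, 0.034483, 0.034483, 0.172414 (working shown to 6 dp, full precision carried).
H' = −Σ pᵢ ln pᵢ = −((-0.184424) + (-0.116114) + (-0.116114) + (-0.116114) + (-0.313083) + (-0.116114) + (-0.116114) + (-0.303079)) = 1.381154.
With S = 8 species, ln S = 2.079442, so J = 1.381154/2.079442 = 0.664195, i.e. 0.6642 to 4 decimal places.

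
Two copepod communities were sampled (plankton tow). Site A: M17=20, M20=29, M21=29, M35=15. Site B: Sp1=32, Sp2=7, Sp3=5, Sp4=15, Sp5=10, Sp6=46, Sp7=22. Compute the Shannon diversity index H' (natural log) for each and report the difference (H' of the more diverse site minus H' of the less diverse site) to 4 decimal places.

Site A: N=93, proportions 0.215054, 0.311828, 0.311828, 0.16129, giving H' = 1.351540 (working shown to 6 dp, full precision carried).
Site B: N=137, proportions 0.233577, 0.051095, 0.036496, 0.109489, 0.072993, 0.335766, 0.160584, giving H' = 1.705827.
Difference = |1.351540 − 1.705827| = 0.354287, i.e. 0.3543 to 4 decimal places.

0.3543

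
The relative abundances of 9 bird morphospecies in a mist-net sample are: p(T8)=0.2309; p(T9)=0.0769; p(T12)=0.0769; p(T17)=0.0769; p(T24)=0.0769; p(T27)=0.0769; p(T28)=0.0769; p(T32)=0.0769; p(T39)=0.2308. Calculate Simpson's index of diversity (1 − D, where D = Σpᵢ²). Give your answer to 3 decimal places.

0.852

D = 0.2309² + 0.0769² + 0.0769² + 0.0769² + 0.0769² + 0.0769² + 0.0769² + 0.0769² + 0.2308² = 0.05331 + 0.00591 + 0.00591 + 0.00591 + 0.00591 + 0.00591 + 0.00591 + 0.00591 + 0.05327 = 0.14798 (working shown to 5 dp, full precision carried).
So 1 − D = 0.85202, i.e. 0.852 to 3 decimal places.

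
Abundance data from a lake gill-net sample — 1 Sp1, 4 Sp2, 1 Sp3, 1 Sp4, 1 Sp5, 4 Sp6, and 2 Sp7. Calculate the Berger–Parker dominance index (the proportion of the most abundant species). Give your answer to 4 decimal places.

0.2857

Total N = 1+4+1+1+1+4+2 = 14, so the proportions are 0.071429, 0.285714, 0.071429, 0.071429, 0.071429, 0.285714, 0.142857 (working shown to 6 dp, full precision carried).
The largest proportion is 0.285714, i.e. d = 0.2857 to 4 decimal places.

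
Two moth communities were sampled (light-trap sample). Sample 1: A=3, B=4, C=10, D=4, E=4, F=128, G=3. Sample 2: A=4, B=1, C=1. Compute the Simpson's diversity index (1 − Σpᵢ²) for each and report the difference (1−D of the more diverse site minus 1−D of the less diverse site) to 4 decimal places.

0.1801

Sample 1: N=156, proportions 0.019231, 0.025641, 0.064103, 0.025641, 0.025641, 0.820513, 0.019231, giving 1−D = 0.319938 (working shown to 6 dp, full precision carried).
Sample 2: N=6, proportions 0.666667, 0.166667, 0.166667, giving 1−D = 0.500000.
Difference = |0.319938 − 0.500000| = 0.180062, i.e. 0.1801 to 4 decimal places.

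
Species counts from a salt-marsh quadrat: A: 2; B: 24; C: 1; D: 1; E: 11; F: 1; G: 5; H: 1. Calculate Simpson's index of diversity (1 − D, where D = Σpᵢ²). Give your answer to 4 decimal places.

0.6550

Total N = 2+24+1+1+11+1+5+1 = 46, so the proportions are 0.043478, 0.521739, 0.021739, 0.021739, 0.23913, 0.021739, 0.108696, 0.021739 (working shown to 6 dp, full precision carried).
D = 0.043478² + 0.521739² + 0.021739² + 0.021739² + 0.23913² + 0.021739² + 0.108696² + 0.021739² = 0.001890 + 0.272212 + 0.000473 + 0.000473 + 0.057183 + 0.000473 + 0.011815 + 0.000473 = 0.344991.
So 1 − D = 0.655009, i.e. 0.6550 to 4 decimal places.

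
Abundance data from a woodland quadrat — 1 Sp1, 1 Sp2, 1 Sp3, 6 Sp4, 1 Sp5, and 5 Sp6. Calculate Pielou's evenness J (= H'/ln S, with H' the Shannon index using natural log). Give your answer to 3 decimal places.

0.812

Total N = 1+1+1+6+1+5 = 15, so the proportions are 0.06667, 0.06667, 0.06667, 0.4, 0.06667, 0.33333 (working shown to 5 dp, full precision carried).
H' = −Σ pᵢ ln pᵢ = −((-0.18054) + (-0.18054) + (-0.18054) + (-0.36652) + (-0.18054) + (-0.36620)) = 1.45487.
With S = 6 species, ln S = 1.79176, so J = 1.45487/1.79176 = 0.81198, i.e. 0.812 to 3 decimal places.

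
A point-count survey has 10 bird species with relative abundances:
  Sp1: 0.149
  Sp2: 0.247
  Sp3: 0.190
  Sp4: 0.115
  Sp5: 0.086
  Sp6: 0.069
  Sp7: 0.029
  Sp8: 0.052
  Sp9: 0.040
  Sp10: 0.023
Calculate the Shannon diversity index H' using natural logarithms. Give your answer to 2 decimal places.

2.06

Each pᵢ ln pᵢ term (working shown to 4 dp, full precision carried): 0.149×(-1.9038)=-0.2837, 0.247×(-1.3984)=-0.3454, 0.19×(-1.6607)=-0.3155, 0.115×(-2.1628)=-0.2487, 0.086×(-2.4534)=-0.2110, 0.069×(-2.6736)=-0.1845, 0.029×(-3.5405)=-0.1027, 0.052×(-2.9565)=-0.1537, 0.04×(-3.2189)=-0.1288, 0.023×(-3.7723)=-0.0868.
Sum = -2.0607, so H' = 2.06.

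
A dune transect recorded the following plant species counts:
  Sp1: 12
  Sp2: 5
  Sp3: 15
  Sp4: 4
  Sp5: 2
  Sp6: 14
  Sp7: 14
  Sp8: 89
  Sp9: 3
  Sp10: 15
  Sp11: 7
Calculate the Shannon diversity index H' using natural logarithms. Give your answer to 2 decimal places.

1.77

Total N = 12+5+15+4+2+14+14+89+3+15+7 = 180, so the proportions are 0.0667, 0.0278, 0.0833, 0.0222, 0.0111, 0.0778, 0.0778, 0.4944, 0.0167, 0.0833, 0.0389 (working shown to 4 dp, full precision carried).
Each pᵢ ln pᵢ term: 0.0667×(-2.7081)=-0.1805, 0.0278×(-3.5835)=-0.0995, 0.0833×(-2.4849)=-0.2071, 0.0222×(-3.8067)=-0.0846, 0.0111×(-4.4998)=-0.0500, 0.0778×(-2.5539)=-0.1986, 0.0778×(-2.5539)=-0.1986, 0.4944×(-0.7043)=-0.3482, 0.0167×(-4.0943)=-0.0682, 0.0833×(-2.4849)=-0.2071, 0.0389×(-3.2470)=-0.1263.
Sum = -1.7689, so H' = 1.77.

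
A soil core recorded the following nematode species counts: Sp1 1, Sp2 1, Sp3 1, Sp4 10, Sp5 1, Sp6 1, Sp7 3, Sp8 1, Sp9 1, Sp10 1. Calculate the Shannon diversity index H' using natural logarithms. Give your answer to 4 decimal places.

1.7911

Total N = 1+1+1+10+1+1+3+1+1+1 = 21, so the proportions are 0.047619, 0.047619, 0.047619, 0.47619, 0.047619, 0.047619, 0.142857, 0.047619, 0.047619, 0.047619 (working shown to 6 dp, full precision carried).
Each pᵢ ln pᵢ term: 0.047619×(-3.044522)=-0.144977, 0.047619×(-3.044522)=-0.144977, 0.047619×(-3.044522)=-0.144977, 0.47619×(-0.741937)=-0.353303, 0.047619×(-3.044522)=-0.144977, 0.047619×(-3.044522)=-0.144977, 0.142857×(-1.945910)=-0.277987, 0.047619×(-3.044522)=-0.144977, 0.047619×(-3.044522)=-0.144977, 0.047619×(-3.044522)=-0.144977.
Sum = -1.791109, so H' = 1.7911.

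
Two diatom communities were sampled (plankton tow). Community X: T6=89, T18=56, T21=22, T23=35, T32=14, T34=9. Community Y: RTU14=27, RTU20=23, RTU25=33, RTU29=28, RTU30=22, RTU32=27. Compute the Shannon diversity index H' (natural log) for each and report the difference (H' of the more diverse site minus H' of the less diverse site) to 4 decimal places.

0.2514

Community X: N=225, proportions 0.395556, 0.248889, 0.097778, 0.155556, 0.062222, 0.04, giving H' = 1.531344 (working shown to 6 dp, full precision carried).
Community Y: N=160, proportions 0.16875, 0.14375, 0.20625, 0.175, 0.1375, 0.16875, giving H' = 1.782793.
Difference = |1.531344 − 1.782793| = 0.251449, i.e. 0.2514 to 4 decimal places.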